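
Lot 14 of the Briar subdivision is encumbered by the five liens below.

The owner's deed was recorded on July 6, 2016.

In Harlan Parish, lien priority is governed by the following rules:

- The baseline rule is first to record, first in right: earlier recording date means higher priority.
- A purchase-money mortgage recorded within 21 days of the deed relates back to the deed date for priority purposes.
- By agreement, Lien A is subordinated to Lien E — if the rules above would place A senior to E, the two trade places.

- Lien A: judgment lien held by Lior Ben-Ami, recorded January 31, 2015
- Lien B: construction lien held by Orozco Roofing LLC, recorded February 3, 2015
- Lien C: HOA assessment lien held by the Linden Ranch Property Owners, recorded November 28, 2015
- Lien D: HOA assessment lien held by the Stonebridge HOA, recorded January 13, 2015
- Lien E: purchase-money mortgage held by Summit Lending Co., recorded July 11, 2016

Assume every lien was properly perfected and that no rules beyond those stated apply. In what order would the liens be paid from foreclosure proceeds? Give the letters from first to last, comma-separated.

Effective dates: E relates back to the deed date July 6, 2016.
By effective date, earliest first: D (January 13, 2015), A (January 31, 2015), B (February 3, 2015), C (November 28, 2015), E (July 6, 2016).
A would otherwise be senior to E, so under the subordination agreement A and E exchange positions.

D, E, B, C, A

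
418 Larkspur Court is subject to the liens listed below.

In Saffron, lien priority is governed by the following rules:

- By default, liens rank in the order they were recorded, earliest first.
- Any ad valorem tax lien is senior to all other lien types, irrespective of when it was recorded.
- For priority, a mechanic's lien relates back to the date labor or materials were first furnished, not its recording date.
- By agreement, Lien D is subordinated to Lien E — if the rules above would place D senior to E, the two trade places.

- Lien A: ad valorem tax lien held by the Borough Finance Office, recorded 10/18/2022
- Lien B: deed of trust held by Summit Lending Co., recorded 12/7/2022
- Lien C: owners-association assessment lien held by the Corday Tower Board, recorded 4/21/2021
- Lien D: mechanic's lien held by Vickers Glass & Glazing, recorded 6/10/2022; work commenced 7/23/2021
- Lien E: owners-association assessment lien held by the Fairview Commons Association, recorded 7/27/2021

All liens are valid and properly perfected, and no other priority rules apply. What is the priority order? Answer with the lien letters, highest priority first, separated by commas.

First, effective dates: D relates back to 7/23/2021 (work commenced).
A is an ad valorem tax lien and takes priority over every other lien.
Ordering the rest by effective date: C (4/21/2021), D (7/23/2021), E (7/27/2021), B (12/7/2022).
D is senior to E before the subordination, so the two trade places.

A, C, E, D, B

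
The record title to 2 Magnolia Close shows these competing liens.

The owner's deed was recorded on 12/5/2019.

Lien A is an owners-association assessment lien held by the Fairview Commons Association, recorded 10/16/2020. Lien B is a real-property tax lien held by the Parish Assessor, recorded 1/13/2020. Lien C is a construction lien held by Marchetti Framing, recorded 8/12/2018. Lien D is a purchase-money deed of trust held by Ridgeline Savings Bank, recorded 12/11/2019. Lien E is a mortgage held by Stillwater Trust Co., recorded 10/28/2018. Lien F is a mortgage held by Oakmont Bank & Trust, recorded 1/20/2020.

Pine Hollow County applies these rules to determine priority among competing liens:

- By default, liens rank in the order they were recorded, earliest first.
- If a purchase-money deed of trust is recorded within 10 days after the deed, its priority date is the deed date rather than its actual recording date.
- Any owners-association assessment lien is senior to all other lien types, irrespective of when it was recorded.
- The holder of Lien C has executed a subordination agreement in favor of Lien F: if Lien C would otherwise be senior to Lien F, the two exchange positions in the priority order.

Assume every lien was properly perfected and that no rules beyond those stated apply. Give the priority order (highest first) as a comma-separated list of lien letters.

A, F, E, D, B, C

Effective dates: D relates back to the deed date 12/5/2019.
As an owners-association assessment lien, A is senior to every other lien.
Remaining liens by effective date: C (8/12/2018), E (10/28/2018), D (12/5/2019), B (1/13/2020), F (1/20/2020).
C would otherwise be senior to F, so under the subordination agreement C and F exchange positions.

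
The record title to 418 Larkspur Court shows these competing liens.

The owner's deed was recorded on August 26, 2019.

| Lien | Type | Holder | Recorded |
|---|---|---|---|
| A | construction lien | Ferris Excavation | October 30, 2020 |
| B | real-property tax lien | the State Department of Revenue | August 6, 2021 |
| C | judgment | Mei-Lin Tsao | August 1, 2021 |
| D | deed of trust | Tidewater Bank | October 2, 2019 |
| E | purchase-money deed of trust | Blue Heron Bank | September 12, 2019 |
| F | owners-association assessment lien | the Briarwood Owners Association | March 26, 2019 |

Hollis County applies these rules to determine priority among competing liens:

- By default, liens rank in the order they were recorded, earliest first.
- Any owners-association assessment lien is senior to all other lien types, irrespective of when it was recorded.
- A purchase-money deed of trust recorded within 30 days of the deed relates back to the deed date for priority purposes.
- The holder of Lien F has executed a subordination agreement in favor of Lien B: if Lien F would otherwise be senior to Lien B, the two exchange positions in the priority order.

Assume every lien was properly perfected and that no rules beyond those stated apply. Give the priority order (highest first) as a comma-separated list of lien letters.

B, E, D, A, C, F

First, effective dates: E's effective date is the deed date, August 26, 2019.
F, as an owners-association assessment lien, has superpriority and ranks first.
Ordering the rest by effective date: E (August 26, 2019), D (October 2, 2019), A (October 30, 2020), C (August 1, 2021), B (August 6, 2021).
The subordination applies — F was senior to B — so F and B swap.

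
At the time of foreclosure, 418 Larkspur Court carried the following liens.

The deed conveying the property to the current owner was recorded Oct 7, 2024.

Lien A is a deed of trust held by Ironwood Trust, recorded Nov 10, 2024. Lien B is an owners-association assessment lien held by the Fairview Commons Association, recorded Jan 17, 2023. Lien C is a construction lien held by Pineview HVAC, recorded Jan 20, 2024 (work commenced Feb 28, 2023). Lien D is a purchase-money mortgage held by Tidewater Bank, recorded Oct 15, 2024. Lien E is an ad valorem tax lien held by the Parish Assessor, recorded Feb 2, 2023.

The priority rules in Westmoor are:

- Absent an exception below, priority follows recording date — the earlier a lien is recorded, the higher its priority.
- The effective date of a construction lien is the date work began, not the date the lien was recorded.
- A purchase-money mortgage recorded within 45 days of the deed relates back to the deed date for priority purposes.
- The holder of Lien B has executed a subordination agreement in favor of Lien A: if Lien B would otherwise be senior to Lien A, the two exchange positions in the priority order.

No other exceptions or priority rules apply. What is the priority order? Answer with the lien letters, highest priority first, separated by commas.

A, E, C, D, B

First, effective dates: C is treated as recorded Feb 28, 2023, the work-commencement date; D relates back to the deed date Oct 7, 2024.
Sorted by effective date: B (Jan 17, 2023), E (Feb 2, 2023), C (Feb 28, 2023), D (Oct 7, 2024), A (Nov 10, 2024).
B is senior to A before the subordination, so the two trade places.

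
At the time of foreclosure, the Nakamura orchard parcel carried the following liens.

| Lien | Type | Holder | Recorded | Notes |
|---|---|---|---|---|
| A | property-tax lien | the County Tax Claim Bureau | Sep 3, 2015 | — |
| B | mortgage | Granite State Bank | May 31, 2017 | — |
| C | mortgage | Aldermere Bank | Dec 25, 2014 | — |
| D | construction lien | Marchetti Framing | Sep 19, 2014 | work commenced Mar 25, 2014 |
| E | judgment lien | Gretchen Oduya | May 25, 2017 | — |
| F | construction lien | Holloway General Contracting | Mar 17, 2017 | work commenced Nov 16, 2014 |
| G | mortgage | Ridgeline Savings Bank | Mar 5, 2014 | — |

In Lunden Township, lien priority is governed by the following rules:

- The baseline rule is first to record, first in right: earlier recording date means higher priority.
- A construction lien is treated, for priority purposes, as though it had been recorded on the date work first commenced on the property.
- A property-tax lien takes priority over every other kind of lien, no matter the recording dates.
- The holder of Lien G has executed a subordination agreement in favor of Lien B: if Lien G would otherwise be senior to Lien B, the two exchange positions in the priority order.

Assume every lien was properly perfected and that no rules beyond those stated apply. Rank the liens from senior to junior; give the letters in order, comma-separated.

A, B, D, F, C, E, G

Effective dates: D's effective date is Mar 25, 2014, when work began; F is treated as recorded Nov 16, 2014, the work-commencement date.
As a property-tax lien, A is senior to every other lien.
Among the remaining liens, by effective date: G (Mar 5, 2014), D (Mar 25, 2014), F (Nov 16, 2014), C (Dec 25, 2014), E (May 25, 2017), B (May 31, 2017).
Because G would otherwise rank above B, the subordination swaps them.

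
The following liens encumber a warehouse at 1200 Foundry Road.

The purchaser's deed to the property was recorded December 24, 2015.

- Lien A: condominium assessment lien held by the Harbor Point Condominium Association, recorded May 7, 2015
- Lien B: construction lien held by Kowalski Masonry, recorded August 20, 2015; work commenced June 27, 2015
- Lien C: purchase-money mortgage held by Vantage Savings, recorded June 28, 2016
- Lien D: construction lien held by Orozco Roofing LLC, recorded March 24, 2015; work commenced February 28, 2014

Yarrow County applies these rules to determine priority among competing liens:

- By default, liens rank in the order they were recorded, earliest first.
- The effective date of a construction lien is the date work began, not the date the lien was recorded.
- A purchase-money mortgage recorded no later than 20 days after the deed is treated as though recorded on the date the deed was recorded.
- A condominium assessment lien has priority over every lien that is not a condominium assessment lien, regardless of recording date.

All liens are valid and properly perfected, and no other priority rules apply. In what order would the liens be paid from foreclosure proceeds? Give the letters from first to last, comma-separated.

Adjusting effective dates: B is treated as recorded June 27, 2015, the work-commencement date; C was recorded 187 days after the deed, outside the 20-day window, so it keeps its recording date; D is treated as recorded February 28, 2014, the work-commencement date.
A is a condominium assessment lien, so it outranks all other liens regardless of date.
Among the remaining liens, by effective date: D (February 28, 2014), B (June 27, 2015), C (June 28, 2016).

A, D, B, C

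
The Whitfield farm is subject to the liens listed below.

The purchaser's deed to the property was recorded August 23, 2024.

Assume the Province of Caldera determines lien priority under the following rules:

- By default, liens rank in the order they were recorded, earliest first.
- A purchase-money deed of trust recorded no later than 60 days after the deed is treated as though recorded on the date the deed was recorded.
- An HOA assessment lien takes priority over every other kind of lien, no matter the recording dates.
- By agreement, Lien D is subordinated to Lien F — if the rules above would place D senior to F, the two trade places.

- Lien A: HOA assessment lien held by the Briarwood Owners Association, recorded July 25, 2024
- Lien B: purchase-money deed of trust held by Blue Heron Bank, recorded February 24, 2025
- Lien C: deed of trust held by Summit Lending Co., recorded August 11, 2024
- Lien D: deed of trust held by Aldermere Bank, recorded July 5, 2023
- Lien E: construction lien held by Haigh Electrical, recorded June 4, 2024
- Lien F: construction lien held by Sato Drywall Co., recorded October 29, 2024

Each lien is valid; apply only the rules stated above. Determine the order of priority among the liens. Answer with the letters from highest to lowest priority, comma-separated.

Effective dates: B missed the 60-day window (185 days after the deed), so its recording date stands.
A is an HOA assessment lien and takes priority over every other lien.
Remaining liens by effective date: D (July 5, 2023), E (June 4, 2024), C (August 11, 2024), F (October 29, 2024), B (February 24, 2025).
D would otherwise be senior to F, so under the subordination agreement D and F exchange positions.

A, F, E, C, D, B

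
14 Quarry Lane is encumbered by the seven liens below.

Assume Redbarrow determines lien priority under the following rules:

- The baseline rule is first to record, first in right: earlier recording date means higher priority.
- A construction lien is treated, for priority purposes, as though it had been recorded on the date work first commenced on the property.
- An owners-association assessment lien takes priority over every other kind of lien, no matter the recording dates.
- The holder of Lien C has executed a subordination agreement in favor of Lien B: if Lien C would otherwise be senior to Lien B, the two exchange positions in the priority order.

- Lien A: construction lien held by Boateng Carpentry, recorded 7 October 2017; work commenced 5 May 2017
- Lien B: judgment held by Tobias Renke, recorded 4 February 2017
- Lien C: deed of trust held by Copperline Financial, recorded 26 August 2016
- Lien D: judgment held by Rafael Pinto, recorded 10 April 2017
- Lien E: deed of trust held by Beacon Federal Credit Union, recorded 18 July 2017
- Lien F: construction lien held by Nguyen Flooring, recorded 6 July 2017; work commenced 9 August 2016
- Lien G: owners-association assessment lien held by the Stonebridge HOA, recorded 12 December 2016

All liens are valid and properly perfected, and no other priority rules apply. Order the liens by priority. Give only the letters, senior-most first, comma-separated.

G, F, B, C, D, A, E

Adjusting effective dates: A's effective date is 5 May 2017, when work began; F relates back to 9 August 2016 (work commenced).
G, as an owners-association assessment lien, has superpriority and ranks first.
Among the remaining liens, by effective date: F (9 August 2016), C (26 August 2016), B (4 February 2017), D (10 April 2017), A (5 May 2017), E (18 July 2017).
C is senior to B before the subordination, so the two trade places.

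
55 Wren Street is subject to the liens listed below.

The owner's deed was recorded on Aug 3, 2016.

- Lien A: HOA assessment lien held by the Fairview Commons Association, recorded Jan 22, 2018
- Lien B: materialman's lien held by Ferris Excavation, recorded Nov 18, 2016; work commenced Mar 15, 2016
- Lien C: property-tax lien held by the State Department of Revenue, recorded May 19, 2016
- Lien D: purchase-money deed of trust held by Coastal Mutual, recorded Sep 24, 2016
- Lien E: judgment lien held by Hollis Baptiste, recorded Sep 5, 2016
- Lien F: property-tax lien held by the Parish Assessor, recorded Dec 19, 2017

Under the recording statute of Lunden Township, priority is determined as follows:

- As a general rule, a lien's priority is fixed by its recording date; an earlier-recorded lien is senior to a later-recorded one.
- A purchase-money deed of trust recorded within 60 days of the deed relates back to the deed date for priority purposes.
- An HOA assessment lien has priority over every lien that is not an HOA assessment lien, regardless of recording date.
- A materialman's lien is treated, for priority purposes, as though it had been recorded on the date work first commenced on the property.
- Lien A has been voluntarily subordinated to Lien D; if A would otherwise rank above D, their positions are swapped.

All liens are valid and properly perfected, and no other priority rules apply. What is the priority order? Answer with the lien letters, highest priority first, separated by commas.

Adjusting effective dates: B's effective date is Mar 15, 2016, when work began; D's effective date is the deed date, Aug 3, 2016.
As an HOA assessment lien, A is senior to every other lien.
The other liens, earliest effective date first: B (Mar 15, 2016), C (May 19, 2016), D (Aug 3, 2016), E (Sep 5, 2016), F (Dec 19, 2017).
Because A would otherwise rank above D, the subordination swaps them.

D, B, C, A, E, F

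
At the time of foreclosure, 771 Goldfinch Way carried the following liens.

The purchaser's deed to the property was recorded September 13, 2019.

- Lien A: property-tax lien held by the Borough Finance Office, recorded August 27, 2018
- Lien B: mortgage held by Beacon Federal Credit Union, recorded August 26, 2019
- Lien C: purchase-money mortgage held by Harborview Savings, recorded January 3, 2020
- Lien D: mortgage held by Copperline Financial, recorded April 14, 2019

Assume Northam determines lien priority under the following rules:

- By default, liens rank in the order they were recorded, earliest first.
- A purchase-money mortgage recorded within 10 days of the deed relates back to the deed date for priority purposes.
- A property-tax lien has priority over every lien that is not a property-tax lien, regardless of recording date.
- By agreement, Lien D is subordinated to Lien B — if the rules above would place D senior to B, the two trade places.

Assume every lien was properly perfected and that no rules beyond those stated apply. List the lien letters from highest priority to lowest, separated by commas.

First, effective dates: C missed the 10-day window (112 days after the deed), so its recording date stands.
A is a property-tax lien, so it outranks all other liens regardless of date.
The other liens, earliest effective date first: D (April 14, 2019), B (August 26, 2019), C (January 3, 2020).
Because D would otherwise rank above B, the subordination swaps them.

A, B, D, C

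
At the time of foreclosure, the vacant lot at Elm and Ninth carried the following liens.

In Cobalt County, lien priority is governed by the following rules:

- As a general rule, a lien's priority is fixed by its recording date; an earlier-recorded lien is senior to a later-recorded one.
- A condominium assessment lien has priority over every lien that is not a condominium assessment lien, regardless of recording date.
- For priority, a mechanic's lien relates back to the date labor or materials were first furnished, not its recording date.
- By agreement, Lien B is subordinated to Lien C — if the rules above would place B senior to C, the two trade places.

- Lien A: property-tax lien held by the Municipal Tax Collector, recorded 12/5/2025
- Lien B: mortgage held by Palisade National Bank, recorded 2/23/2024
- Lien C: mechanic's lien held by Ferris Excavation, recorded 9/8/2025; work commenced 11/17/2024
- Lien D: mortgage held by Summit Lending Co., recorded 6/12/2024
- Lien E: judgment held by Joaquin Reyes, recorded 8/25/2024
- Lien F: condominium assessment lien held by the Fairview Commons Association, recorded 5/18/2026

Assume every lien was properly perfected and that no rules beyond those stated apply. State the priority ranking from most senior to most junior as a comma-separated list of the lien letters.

Effective dates: C is treated as recorded 11/17/2024, the work-commencement date.
F, as a condominium assessment lien, has superpriority and ranks first.
The other liens, earliest effective date first: B (2/23/2024), D (6/12/2024), E (8/25/2024), C (11/17/2024), A (12/5/2025).
Because B would otherwise rank above C, the subordination swaps them.

F, C, D, E, B, A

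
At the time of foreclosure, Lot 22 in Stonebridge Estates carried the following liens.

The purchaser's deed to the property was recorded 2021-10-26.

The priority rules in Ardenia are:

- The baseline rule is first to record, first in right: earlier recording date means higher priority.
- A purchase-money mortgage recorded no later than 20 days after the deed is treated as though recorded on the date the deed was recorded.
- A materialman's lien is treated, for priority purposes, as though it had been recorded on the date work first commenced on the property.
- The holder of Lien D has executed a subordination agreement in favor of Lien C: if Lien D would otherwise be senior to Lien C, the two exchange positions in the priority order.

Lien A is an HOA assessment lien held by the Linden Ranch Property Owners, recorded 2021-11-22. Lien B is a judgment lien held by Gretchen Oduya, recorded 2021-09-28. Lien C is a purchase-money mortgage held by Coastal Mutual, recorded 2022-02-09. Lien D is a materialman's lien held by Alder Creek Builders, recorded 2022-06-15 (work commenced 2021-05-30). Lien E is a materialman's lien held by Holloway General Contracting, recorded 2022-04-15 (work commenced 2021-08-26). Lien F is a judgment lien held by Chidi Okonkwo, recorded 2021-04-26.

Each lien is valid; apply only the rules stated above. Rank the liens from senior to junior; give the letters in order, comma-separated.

Effective dates after the stated exceptions: C was recorded 106 days after the deed — beyond 20 days — so no relation-back applies; D is treated as recorded 2021-05-30, the work-commencement date; E is treated as recorded 2021-08-26, the work-commencement date.
Ordering by effective date: F (2021-04-26), D (2021-05-30), E (2021-08-26), B (2021-09-28), A (2021-11-22), C (2022-02-09).
D would otherwise be senior to C, so under the subordination agreement D and C exchange positions.

F, C, E, B, A, D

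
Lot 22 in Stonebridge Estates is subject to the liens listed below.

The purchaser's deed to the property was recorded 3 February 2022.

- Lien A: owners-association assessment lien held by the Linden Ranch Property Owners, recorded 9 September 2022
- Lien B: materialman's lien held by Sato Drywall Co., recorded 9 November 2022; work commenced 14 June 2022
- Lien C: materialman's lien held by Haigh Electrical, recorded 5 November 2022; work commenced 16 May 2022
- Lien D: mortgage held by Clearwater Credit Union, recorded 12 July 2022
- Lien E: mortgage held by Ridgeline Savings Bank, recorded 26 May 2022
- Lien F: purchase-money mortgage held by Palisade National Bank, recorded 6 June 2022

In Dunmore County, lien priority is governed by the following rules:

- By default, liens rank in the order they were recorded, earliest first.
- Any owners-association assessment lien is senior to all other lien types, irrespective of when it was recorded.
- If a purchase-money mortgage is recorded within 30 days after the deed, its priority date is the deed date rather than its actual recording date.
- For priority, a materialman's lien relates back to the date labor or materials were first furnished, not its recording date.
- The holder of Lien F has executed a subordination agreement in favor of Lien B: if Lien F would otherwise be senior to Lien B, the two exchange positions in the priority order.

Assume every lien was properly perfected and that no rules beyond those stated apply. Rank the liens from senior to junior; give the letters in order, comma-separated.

A, C, E, B, F, D

Effective dates: B relates back to 14 June 2022 (work commenced); C's effective date is 16 May 2022, when work began; F was recorded 123 days after the deed, outside the 30-day window, so it keeps its recording date.
A, as an owners-association assessment lien, has superpriority and ranks first.
Ordering the rest by effective date: C (16 May 2022), E (26 May 2022), F (6 June 2022), B (14 June 2022), D (12 July 2022).
F would otherwise be senior to B, so under the subordination agreement F and B exchange positions.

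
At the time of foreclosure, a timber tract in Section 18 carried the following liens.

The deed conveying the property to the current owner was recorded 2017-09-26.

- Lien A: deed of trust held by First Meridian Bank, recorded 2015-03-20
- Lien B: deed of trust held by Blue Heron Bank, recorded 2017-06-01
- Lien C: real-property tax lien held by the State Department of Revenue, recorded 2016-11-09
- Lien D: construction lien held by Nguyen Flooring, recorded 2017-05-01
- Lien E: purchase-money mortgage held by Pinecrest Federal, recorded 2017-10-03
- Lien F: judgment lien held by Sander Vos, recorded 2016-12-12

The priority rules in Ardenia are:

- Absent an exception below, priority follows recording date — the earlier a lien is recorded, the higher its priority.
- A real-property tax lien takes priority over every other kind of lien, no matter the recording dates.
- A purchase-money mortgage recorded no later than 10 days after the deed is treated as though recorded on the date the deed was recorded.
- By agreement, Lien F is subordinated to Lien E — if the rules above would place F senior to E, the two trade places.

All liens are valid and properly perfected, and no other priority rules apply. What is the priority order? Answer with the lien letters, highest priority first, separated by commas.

First, effective dates: E's effective date is the deed date, 2017-09-26.
C is a real-property tax lien, so it outranks all other liens regardless of date.
The other liens, earliest effective date first: A (2015-03-20), F (2016-12-12), D (2017-05-01), B (2017-06-01), E (2017-09-26).
F would otherwise be senior to E, so under the subordination agreement F and E exchange positions.

C, A, E, D, B, F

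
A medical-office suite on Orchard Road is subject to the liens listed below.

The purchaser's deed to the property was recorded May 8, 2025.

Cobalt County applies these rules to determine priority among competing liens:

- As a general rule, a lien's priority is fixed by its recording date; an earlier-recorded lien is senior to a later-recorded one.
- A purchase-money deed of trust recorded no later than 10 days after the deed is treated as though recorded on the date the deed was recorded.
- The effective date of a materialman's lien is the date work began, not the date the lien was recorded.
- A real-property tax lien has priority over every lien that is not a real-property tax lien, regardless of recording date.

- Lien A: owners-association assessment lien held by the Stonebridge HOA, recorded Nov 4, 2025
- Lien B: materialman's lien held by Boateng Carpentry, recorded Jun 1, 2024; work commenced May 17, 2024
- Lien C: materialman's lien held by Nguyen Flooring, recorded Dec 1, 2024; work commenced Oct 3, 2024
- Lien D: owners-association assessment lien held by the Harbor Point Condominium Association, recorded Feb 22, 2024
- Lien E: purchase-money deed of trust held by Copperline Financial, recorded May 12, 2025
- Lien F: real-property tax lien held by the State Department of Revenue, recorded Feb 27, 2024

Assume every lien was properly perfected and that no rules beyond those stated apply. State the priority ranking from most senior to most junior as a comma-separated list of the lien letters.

F, D, B, C, E, A

Adjusting effective dates: B's effective date is May 17, 2024, when work began; C is treated as recorded Oct 3, 2024, the work-commencement date; E relates back to the deed date May 8, 2025.
As a real-property tax lien, F is senior to every other lien.
Among the remaining liens, by effective date: D (Feb 22, 2024), B (May 17, 2024), C (Oct 3, 2024), E (May 8, 2025), A (Nov 4, 2025).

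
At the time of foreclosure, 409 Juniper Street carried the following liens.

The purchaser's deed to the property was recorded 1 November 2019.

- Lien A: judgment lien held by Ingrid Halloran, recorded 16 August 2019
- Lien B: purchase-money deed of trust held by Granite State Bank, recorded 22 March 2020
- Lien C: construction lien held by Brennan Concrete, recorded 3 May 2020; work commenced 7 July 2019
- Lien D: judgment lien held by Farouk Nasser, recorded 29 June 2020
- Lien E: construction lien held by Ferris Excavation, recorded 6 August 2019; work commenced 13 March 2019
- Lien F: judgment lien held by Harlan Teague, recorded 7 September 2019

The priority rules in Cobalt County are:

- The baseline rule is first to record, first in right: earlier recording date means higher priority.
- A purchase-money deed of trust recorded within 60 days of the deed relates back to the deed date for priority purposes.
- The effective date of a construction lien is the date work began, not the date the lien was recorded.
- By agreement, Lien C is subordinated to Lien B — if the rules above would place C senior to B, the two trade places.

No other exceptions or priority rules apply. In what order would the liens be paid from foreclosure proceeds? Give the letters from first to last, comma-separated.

Effective dates after the stated exceptions: B was recorded 142 days after the deed — beyond 60 days — so no relation-back applies; C's effective date is 7 July 2019, when work began; E is treated as recorded 13 March 2019, the work-commencement date.
By effective date: E (13 March 2019), C (7 July 2019), A (16 August 2019), F (7 September 2019), B (22 March 2020), D (29 June 2020).
C is senior to B before the subordination, so the two trade places.

E, B, A, F, C, D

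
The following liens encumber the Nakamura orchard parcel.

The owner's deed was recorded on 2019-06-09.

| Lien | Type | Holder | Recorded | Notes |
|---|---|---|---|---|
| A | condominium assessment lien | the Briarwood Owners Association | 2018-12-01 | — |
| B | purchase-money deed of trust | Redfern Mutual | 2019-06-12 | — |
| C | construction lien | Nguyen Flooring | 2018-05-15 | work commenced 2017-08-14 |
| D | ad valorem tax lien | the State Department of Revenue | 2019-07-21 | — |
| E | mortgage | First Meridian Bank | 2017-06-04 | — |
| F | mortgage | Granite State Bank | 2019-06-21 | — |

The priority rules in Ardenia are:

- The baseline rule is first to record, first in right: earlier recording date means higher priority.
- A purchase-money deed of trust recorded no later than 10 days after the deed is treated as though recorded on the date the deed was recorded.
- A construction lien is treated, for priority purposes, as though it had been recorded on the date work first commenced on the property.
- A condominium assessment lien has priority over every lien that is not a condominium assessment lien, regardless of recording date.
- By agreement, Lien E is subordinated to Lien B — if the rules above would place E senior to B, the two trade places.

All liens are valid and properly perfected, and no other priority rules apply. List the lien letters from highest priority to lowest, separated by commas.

Effective dates: B was recorded within the 10-day window, so its effective date is the deed date 2019-06-09; C's effective date is 2017-08-14, when work began.
A, as a condominium assessment lien, has superpriority and ranks first.
Remaining liens by effective date: E (2017-06-04), C (2017-08-14), B (2019-06-09), F (2019-06-21), D (2019-07-21).
Because E would otherwise rank above B, the subordination swaps them.

A, B, C, E, F, D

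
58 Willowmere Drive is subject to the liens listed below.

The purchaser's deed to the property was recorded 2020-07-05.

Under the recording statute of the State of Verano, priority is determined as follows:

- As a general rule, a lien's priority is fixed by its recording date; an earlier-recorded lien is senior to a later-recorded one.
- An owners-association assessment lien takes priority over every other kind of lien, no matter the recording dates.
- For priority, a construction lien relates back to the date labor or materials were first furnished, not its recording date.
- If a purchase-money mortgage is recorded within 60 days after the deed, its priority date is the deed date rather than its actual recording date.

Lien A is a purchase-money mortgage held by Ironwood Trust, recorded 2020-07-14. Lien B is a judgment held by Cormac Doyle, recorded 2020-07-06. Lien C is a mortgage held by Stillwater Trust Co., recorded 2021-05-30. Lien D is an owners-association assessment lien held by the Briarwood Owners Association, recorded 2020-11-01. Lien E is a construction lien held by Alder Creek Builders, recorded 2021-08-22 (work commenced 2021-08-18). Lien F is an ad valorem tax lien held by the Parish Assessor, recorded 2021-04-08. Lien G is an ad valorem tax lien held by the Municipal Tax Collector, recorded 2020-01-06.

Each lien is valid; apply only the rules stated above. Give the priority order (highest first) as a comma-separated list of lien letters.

D, G, A, B, F, C, E

Adjusting effective dates: A was recorded within the 60-day window, so its effective date is the deed date 2020-07-05; E relates back to 2021-08-18 (work commenced).
D, as an owners-association assessment lien, has superpriority and ranks first.
Ordering the rest by effective date: G (2020-01-06), A (2020-07-05), B (2020-07-06), F (2021-04-08), C (2021-05-30), E (2021-08-18).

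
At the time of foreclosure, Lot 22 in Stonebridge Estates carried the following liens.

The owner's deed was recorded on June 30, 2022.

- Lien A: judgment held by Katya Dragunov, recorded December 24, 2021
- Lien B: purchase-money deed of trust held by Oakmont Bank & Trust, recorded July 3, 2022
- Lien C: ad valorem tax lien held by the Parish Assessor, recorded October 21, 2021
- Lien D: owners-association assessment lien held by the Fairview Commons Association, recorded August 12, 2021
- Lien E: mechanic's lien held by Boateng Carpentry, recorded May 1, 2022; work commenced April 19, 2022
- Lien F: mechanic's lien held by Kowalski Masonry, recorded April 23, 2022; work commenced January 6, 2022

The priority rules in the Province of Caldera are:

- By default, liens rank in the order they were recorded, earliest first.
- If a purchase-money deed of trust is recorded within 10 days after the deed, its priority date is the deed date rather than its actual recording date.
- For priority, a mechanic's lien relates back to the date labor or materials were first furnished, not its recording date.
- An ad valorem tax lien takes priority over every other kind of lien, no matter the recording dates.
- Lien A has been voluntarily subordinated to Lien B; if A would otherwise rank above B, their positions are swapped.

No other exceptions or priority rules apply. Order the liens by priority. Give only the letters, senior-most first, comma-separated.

C, D, B, F, E, A

Effective dates after the stated exceptions: B was recorded within the 10-day window, so its effective date is the deed date June 30, 2022; E relates back to April 19, 2022 (work commenced); F's effective date is January 6, 2022, when work began.
C is an ad valorem tax lien, so it outranks all other liens regardless of date.
Remaining liens by effective date: D (August 12, 2021), A (December 24, 2021), F (January 6, 2022), E (April 19, 2022), B (June 30, 2022).
A is senior to B before the subordination, so the two trade places.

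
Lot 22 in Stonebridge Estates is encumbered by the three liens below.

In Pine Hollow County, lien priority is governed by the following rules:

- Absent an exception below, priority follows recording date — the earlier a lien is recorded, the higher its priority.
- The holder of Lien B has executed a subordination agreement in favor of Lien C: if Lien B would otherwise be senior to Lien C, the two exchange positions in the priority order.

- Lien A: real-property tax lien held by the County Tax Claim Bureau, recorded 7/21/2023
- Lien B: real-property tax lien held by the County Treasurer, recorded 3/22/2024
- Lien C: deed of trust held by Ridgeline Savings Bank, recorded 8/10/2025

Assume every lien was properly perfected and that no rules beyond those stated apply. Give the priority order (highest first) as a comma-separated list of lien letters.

A, C, B

Sorted by effective date: A (7/21/2023), B (3/22/2024), C (8/10/2025).
B would otherwise be senior to C, so under the subordination agreement B and C exchange positions.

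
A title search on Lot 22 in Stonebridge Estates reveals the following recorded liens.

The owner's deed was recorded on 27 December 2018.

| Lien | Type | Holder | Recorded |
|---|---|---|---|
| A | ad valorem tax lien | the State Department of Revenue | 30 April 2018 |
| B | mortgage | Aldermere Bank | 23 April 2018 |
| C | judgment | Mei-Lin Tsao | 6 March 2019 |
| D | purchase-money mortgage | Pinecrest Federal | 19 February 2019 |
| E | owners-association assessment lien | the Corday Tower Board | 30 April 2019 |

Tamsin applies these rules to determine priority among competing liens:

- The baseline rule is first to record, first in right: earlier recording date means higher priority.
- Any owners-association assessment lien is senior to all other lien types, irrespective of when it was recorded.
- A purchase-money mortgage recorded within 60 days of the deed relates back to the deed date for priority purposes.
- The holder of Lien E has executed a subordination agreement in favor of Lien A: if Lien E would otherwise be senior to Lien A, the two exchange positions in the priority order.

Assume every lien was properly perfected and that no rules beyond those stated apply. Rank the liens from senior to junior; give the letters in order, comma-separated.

Effective dates after the stated exceptions: D relates back to the deed date 27 December 2018.
E is an owners-association assessment lien and takes priority over every other lien.
Remaining liens by effective date: B (23 April 2018), A (30 April 2018), D (27 December 2018), C (6 March 2019).
E is senior to A before the subordination, so the two trade places.

A, B, E, D, C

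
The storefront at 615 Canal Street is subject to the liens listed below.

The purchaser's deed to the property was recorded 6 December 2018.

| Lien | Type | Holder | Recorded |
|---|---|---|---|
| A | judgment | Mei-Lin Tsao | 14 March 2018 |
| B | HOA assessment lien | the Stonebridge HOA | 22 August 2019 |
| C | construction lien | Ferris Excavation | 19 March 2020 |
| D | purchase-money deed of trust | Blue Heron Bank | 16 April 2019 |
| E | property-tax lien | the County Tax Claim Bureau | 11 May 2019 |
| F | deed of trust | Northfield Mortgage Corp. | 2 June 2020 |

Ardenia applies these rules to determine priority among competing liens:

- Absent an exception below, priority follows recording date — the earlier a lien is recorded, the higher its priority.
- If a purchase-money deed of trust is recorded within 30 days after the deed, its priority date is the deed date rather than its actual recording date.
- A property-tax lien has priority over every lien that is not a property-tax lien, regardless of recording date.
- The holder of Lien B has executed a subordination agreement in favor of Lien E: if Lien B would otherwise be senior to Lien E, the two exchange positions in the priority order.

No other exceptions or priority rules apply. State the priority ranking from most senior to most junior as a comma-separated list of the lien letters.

E, A, D, B, C, F

Adjusting effective dates: D missed the 30-day window (131 days after the deed), so its recording date stands.
E, as a property-tax lien, has superpriority and ranks first.
Among the remaining liens, by effective date: A (14 March 2018), D (16 April 2019), B (22 August 2019), C (19 March 2020), F (2 June 2020).
B already ranks below E; the subordination has no effect.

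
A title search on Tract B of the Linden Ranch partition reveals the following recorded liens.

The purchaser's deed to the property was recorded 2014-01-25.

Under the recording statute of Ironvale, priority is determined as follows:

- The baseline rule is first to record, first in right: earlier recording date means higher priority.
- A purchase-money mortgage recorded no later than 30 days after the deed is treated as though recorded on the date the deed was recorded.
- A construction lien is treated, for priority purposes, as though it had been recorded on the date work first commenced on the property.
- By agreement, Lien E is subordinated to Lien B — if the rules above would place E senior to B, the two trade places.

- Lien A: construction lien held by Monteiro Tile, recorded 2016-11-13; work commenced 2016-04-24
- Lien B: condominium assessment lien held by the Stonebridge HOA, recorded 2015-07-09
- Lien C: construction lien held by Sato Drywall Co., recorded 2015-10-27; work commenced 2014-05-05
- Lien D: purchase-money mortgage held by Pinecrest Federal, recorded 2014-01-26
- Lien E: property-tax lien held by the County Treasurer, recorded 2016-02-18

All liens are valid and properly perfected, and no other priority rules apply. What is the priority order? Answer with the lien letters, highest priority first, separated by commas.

First, effective dates: A relates back to 2016-04-24 (work commenced); C is treated as recorded 2014-05-05, the work-commencement date; D was recorded within the 30-day window, so its effective date is the deed date 2014-01-25.
By effective date: D (2014-01-25), C (2014-05-05), B (2015-07-09), E (2016-02-18), A (2016-04-24).
E is already junior to B, so the subordination agreement changes nothing.

D, C, B, E, A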